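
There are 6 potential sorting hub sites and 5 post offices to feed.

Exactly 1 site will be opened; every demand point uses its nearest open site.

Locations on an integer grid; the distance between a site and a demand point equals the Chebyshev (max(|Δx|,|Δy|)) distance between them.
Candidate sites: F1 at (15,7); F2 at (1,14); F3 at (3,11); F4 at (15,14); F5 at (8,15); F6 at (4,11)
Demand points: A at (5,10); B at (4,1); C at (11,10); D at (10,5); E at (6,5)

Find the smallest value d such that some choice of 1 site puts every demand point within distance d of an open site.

Open {F3}.
  Farthest demand point is B at distance 10 (to F3); all others are ≤ 10.
With {F6} the worst case is 10.
With {F1} the worst case is 11.
No size-1 selection achieves below 10.

10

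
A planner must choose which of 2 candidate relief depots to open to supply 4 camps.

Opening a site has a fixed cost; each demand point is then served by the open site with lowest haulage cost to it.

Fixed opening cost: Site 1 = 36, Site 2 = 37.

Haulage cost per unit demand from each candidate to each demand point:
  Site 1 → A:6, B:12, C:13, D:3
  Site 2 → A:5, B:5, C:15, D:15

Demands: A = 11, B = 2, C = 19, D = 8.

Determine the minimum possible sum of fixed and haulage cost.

Open {Site 1}: assign each demand point to its cheapest open site.
  A→Site 1 11×6=66, B→Site 1 2×12=24, C→Site 1 19×13=247, D→Site 1 8×3=24
  haulage cost 361, fixed 36 → total 397.
Compare {Site 1, Site 2}: haulage cost 336 + fixed 73 = 409.
Compare {Site 2}: haulage cost 470 + fixed 37 = 507.

397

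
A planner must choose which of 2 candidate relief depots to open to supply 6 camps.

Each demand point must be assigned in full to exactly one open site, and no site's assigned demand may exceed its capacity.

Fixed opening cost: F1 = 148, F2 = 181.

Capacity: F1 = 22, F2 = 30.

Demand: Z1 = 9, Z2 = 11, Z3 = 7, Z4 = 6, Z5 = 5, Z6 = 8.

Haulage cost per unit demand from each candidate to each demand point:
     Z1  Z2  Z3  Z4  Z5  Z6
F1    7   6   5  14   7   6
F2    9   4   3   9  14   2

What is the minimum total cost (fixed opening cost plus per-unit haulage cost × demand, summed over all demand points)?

Open {F1, F2}; cheapest assignment that respects the capacities:
  F1 (cap 22, load 21): Z1, Z3, Z5 — cost 9×7 + 7×5 + 5×7 = 133
  F2 (cap 30, load 25): Z2, Z4, Z6 — cost 11×4 + 6×9 + 8×2 = 114
  Shipping 247, fixed 329 → total 576.
  Any other capacity-feasible assignment to {F1, F2} ships for at least 247.
Total demand is 46 and no other set of sites has combined capacity ≥ 46, so {F1, F2} is the only feasible choice of open sites. Minimum: 576.

576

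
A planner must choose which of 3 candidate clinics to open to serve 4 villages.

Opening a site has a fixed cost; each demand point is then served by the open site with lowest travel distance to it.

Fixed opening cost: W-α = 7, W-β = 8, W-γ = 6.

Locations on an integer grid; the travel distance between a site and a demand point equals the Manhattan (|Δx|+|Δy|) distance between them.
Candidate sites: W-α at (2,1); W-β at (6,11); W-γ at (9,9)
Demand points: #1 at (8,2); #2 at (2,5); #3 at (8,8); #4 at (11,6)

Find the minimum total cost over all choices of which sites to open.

31

Open {W-α, W-γ}: assign each demand point to its cheapest open site.
  #1→W-α 7, #2→W-α 4, #3→W-γ 2, #4→W-γ 5
  travel distance 18, fixed 13 → total 31.
Compare {W-γ}: travel distance 26 + fixed 6 = 32.
Compare {W-β, W-γ}: travel distance 25 + fixed 14 = 39.
Compare {W-α, W-β, W-γ}: travel distance 18 + fixed 21 = 39.
All other subsets cost ≥ 32. Minimum total cost: 31.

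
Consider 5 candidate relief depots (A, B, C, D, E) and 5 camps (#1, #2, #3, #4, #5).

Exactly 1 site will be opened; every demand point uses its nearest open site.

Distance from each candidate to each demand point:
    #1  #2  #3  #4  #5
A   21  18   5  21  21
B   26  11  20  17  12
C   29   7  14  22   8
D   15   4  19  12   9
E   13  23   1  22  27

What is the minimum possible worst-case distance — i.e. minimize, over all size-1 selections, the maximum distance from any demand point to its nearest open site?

19

Open {D}.
  Farthest demand point is #3 at distance 19 (to D); all others are ≤ 19.
With {A} the worst case is 21.
With {B} the worst case is 26.
No size-1 selection achieves below 19.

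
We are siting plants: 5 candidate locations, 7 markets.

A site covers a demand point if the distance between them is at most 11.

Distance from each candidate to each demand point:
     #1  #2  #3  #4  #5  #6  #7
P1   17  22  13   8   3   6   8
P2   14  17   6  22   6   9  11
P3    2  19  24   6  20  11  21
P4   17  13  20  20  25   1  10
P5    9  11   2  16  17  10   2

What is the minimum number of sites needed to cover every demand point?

Coverage sets (demand points within 11 of each site):
  P1: {#4, #5, #6, #7}
  P2: {#3, #5, #6, #7}
  P3: {#1, #4, #6}
  P4: {#6, #7}
  P5: {#1, #2, #3, #6, #7}
No single site covers all 7 demand points.
But {P1, P5} covers everything, so the minimum is 2.

2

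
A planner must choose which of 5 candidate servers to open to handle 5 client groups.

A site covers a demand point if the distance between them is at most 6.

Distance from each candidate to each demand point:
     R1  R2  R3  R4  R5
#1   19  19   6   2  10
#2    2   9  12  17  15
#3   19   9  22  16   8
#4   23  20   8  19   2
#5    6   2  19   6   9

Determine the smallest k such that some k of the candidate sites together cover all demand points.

Coverage sets (demand points within 6 of each site):
  #1: {R3, R4}
  #2: {R1}
  #3: {}
  #4: {R5}
  #5: {R1, R2, R4}
No 2 sites suffice: every size-2 union leaves at least one demand point uncovered.
But {#1, #4, #5} covers everything, so the minimum is 3.

3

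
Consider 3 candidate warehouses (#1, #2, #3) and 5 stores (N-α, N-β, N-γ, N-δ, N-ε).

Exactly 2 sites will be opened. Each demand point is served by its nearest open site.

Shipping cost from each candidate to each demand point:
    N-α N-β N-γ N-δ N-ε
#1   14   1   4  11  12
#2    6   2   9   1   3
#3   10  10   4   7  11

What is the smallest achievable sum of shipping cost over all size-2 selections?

Open {#1, #2}.
  N-α→#2 6, N-β→#1 1, N-γ→#1 4, N-δ→#2 1, N-ε→#2 3  ⇒ total 15.
Compare {#2, #3}: total 16.
Compare {#1, #3}: total 33.

15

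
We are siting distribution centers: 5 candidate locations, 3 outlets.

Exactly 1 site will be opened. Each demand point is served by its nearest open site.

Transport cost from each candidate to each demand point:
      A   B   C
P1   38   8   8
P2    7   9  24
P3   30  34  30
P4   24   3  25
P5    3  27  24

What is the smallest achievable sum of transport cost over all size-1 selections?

40

Open {P2}.
  A→P2 7, B→P2 9, C→P2 24  ⇒ total 40.
Compare {P4}: total 52.
Compare {P1}: total 54.
No size-1 selection does better; minimum is 40.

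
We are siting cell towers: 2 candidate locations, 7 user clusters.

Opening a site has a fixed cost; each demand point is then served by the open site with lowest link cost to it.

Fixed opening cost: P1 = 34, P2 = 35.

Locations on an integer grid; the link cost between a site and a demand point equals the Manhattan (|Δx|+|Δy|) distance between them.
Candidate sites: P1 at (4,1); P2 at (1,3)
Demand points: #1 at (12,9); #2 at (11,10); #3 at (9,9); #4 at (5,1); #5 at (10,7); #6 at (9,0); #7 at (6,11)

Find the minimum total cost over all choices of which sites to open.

110

Open {P1}: assign each demand point to its cheapest open site.
  #1→P1 16, #2→P1 16, #3→P1 13, #4→P1 1, #5→P1 12, #6→P1 6, #7→P1 12
  link cost 76, fixed 34 → total 110.
Compare {P2}: link cost 91 + fixed 35 = 126.
Compare {P1, P2}: link cost 76 + fixed 69 = 145.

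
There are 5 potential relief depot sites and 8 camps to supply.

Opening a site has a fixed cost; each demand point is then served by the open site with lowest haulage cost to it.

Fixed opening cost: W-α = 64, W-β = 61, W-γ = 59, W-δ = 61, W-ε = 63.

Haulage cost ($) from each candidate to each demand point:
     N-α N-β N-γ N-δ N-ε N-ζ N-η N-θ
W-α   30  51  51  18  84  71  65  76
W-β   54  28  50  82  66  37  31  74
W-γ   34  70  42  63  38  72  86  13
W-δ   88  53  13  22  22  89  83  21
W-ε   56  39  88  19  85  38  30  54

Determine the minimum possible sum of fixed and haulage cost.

350

Open {W-β, W-δ}: assign each demand point to its cheapest open site.
  N-α→W-β 54, N-β→W-β 28, N-γ→W-δ 13, N-δ→W-δ 22, N-ε→W-δ 22, N-ζ→W-β 37, N-η→W-β 31, N-θ→W-δ 21
  haulage cost 228, fixed 122 → total 350.
Compare {W-δ, W-ε}: haulage cost 238 + fixed 124 = 362.
Compare {W-γ, W-ε}: haulage cost 253 + fixed 122 = 375.
Compare {W-β, W-γ, W-δ}: haulage cost 200 + fixed 181 = 381.
All other subsets cost ≥ 362. Minimum total cost: 350.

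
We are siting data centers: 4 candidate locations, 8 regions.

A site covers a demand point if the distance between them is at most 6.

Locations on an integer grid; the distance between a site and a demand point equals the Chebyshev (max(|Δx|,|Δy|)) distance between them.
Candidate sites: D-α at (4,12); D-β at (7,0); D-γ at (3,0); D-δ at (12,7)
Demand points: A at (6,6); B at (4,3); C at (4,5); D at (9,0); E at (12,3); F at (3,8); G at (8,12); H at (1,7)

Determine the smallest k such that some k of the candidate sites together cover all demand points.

Coverage sets (demand points within 6 of each site):
  D-α: {A, F, G, H}
  D-β: {A, B, C, D, E}
  D-γ: {A, B, C, D}
  D-δ: {A, E, G}
No single site covers all 8 demand points.
But {D-α, D-β} covers everything, so the minimum is 2.

2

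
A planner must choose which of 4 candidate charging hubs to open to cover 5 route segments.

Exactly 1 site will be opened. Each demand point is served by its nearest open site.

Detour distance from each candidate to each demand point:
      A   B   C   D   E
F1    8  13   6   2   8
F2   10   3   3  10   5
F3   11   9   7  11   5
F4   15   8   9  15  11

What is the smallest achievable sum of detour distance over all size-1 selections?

31

Open {F2}.
  A→F2 10, B→F2 3, C→F2 3, D→F2 10, E→F2 5  ⇒ total 31.
Compare {F1}: total 37.
Compare {F3}: total 43.
No size-1 selection does better; minimum is 31.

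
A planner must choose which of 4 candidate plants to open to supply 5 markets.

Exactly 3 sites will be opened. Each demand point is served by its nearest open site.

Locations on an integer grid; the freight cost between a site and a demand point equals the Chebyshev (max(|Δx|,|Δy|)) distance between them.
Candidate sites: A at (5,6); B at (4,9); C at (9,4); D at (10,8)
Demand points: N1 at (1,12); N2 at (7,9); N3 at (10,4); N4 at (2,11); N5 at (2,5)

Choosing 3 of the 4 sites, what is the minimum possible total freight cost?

Open {A, B, C}.
  N1→B 3, N2→A 3, N3→C 1, N4→B 2, N5→A 3  ⇒ total 12.
Compare {B, C, D}: total 13.
Compare {A, B, D}: total 15.
No size-3 selection does better; minimum is 12.

12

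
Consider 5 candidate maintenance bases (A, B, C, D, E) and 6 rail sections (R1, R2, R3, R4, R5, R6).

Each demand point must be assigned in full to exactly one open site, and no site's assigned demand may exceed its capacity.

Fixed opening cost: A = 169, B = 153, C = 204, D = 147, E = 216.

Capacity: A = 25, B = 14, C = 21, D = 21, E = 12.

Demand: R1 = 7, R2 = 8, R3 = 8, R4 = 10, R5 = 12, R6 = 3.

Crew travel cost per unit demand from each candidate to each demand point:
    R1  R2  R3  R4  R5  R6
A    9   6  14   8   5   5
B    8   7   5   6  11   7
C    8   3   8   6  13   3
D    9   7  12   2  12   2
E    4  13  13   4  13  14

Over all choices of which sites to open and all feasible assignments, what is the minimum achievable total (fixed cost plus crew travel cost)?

706

Open {A, B, D}; cheapest assignment that respects the capacities:
  A (cap 25, load 20): R2, R5 — cost 8×6 + 12×5 = 108
  B (cap 14, load 8): R3 — cost 8×5 = 40
  D (cap 21, load 20): R1, R4, R6 — cost 7×9 + 10×2 + 3×2 = 89
  Shipping 237, fixed 469 → total 706.
  Any other capacity-feasible assignment to {A, B, D} ships for at least 237.
Compare {A, C, D}: its best feasible assignment gives total 757.
Compare {A, B, C}: its best feasible assignment gives total 782.
Every other set of open sites that can feasibly serve all demand totals ≥ 757 even under its best assignment. Minimum: 706.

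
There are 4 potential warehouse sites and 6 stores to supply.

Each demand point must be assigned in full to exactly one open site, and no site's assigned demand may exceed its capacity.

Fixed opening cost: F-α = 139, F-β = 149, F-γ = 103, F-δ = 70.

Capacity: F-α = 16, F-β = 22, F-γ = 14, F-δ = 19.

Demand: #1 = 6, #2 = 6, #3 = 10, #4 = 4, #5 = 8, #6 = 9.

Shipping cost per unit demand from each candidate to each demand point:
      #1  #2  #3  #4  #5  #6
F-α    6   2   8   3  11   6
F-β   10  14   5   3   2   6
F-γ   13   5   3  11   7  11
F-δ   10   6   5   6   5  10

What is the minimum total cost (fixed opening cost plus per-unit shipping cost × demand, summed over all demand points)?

Open {F-β, F-γ, F-δ}; cheapest assignment that respects the capacities:
  F-β (cap 22, load 21): #4, #5, #6 — cost 4×3 + 8×2 + 9×6 = 82
  F-γ (cap 14, load 10): #3 — cost 10×3 = 30
  F-δ (cap 19, load 12): #1, #2 — cost 6×10 + 6×6 = 96
  Shipping 208, fixed 322 → total 530.
  Any other capacity-feasible assignment to {F-β, F-γ, F-δ} ships for at least 208.
Compare {F-α, F-γ, F-δ}: its best feasible assignment gives total 532.
Compare {F-α, F-β, F-δ}: its best feasible assignment gives total 538.
Every other set of open sites that can feasibly serve all demand totals ≥ 532 even under its best assignment. Minimum: 530.

530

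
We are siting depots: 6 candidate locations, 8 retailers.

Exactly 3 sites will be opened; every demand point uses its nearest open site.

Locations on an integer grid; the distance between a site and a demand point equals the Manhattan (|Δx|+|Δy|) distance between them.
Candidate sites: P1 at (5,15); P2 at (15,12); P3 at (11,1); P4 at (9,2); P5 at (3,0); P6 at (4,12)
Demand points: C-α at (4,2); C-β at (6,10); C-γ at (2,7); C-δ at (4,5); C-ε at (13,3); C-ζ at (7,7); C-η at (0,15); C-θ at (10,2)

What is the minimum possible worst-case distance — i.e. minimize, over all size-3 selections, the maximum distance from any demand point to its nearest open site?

7

Open {P1, P4, P6}.
  Farthest demand point is C-γ at distance 7 (to P6); all others are ≤ 7.
With {P2, P4, P6} the worst case is 7.
With {P3, P4, P6} the worst case is 7.
No size-3 selection achieves below 7.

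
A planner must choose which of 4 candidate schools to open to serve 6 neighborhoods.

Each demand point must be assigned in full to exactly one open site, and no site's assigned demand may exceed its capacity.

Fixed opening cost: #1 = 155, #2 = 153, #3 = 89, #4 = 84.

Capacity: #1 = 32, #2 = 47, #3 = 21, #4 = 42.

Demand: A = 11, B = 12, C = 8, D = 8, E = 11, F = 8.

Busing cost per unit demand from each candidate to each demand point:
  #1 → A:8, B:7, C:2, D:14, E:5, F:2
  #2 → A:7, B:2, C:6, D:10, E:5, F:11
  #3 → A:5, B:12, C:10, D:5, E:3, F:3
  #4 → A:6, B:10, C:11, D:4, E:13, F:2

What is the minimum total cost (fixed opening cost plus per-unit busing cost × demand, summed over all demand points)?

Open {#2, #4}; cheapest assignment that respects the capacities:
  #2 (cap 47, load 31): B, C, E — cost 12×2 + 8×6 + 11×5 = 127
  #4 (cap 42, load 27): A, D, F — cost 11×6 + 8×4 + 8×2 = 114
  Shipping 241, fixed 237 → total 478.
  Any other capacity-feasible assignment to {#2, #4} ships for at least 241.
Compare {#1, #4}: its best feasible assignment gives total 508.
Compare {#2, #3}: its best feasible assignment gives total 510.
Every other set of open sites that can feasibly serve all demand totals ≥ 508 even under its best assignment. Minimum: 478.

478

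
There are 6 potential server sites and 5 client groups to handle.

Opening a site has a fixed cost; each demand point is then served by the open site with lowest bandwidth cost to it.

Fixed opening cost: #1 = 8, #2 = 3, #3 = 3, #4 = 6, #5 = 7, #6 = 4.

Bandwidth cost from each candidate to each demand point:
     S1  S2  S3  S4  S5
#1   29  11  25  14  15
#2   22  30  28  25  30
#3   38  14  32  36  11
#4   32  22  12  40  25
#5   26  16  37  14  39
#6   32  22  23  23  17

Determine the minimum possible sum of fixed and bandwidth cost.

90

Open {#1, #2, #3, #4}: assign each demand point to its cheapest open site.
  S1→#2 22, S2→#1 11, S3→#4 12, S4→#1 14, S5→#3 11
  bandwidth cost 70, fixed 20 → total 90.
Compare {#1, #2, #4}: bandwidth cost 74 + fixed 17 = 91.
Compare {#2, #3, #4, #5}: bandwidth cost 73 + fixed 19 = 92.
Compare {#3, #4, #5}: bandwidth cost 77 + fixed 16 = 93.
All other subsets cost ≥ 91. Minimum total cost: 90.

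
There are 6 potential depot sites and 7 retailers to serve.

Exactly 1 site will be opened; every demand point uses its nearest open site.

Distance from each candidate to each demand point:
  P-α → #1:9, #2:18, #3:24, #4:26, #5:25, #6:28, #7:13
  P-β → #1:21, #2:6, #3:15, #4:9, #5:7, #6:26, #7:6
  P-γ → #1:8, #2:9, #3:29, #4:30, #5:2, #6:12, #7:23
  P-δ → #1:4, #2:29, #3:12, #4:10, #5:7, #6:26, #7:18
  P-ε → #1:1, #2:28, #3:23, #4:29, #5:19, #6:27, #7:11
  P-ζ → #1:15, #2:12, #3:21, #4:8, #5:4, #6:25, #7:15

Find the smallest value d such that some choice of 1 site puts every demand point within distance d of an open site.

25

Open {P-ζ}.
  Farthest demand point is #6 at distance 25 (to P-ζ); all others are ≤ 25.
With {P-β} the worst case is 26.
With {P-α} the worst case is 28.
No size-1 selection achieves below 25.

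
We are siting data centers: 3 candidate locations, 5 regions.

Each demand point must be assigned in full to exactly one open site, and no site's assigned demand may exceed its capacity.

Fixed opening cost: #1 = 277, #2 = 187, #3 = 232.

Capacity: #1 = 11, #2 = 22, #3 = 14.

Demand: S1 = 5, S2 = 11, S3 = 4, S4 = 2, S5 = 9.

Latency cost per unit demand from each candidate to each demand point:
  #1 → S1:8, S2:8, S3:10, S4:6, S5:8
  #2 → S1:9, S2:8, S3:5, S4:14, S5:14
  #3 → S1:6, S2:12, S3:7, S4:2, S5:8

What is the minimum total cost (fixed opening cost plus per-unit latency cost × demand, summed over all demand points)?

Open {#2, #3}; cheapest assignment that respects the capacities:
  #2 (cap 22, load 20): S1, S2, S3 — cost 5×9 + 11×8 + 4×5 = 153
  #3 (cap 14, load 11): S4, S5 — cost 2×2 + 9×8 = 76
  Shipping 229, fixed 419 → total 648.
  Any other capacity-feasible assignment to {#2, #3} ships for at least 229.
Compare {#1, #2}: its best feasible assignment gives total 701.
Compare {#1, #2, #3}: its best feasible assignment gives total 910.
Every other set of open sites that can feasibly serve all demand totals ≥ 701 even under its best assignment. Minimum: 648.

648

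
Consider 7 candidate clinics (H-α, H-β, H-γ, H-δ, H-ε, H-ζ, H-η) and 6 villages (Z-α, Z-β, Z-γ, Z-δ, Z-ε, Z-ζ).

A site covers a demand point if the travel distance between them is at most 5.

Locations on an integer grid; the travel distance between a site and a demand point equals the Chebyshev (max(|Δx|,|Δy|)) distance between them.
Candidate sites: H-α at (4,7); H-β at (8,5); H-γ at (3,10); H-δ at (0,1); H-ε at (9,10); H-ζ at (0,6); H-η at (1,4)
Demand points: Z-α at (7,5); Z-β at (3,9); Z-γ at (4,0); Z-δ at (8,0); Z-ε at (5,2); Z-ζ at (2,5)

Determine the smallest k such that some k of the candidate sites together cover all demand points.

Coverage sets (demand points within 5 of each site):
  H-α: {Z-α, Z-β, Z-ε, Z-ζ}
  H-β: {Z-α, Z-β, Z-γ, Z-δ, Z-ε}
  H-γ: {Z-α, Z-β, Z-ζ}
  H-δ: {Z-γ, Z-ε, Z-ζ}
  H-ε: {Z-α}
  H-ζ: {Z-β, Z-ε, Z-ζ}
  H-η: {Z-β, Z-γ, Z-ε, Z-ζ}
No single site covers all 6 demand points.
But {H-α, H-β} covers everything, so the minimum is 2.

2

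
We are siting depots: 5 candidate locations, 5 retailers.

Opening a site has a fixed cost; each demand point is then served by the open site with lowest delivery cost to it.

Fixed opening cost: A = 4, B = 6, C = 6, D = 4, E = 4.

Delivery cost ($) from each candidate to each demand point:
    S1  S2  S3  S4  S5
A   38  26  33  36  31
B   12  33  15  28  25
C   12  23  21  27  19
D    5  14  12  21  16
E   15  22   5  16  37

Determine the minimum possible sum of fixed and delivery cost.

64

Open {D, E}: assign each demand point to its cheapest open site.
  S1→D 5, S2→D 14, S3→E 5, S4→E 16, S5→D 16
  delivery cost 56, fixed 8 → total 64.
Compare {A, D, E}: delivery cost 56 + fixed 12 = 68.
Compare {B, D, E}: delivery cost 56 + fixed 14 = 70.
Compare {C, D, E}: delivery cost 56 + fixed 14 = 70.
All other subsets cost ≥ 68. Minimum total cost: 64.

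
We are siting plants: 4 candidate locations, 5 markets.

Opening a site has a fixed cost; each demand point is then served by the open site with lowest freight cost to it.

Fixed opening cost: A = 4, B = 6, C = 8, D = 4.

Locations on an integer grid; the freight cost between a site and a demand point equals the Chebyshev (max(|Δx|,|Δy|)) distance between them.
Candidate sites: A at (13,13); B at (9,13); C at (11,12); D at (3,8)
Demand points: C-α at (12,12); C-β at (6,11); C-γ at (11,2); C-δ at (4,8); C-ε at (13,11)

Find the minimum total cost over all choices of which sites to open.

23

Open {A, D}: assign each demand point to its cheapest open site.
  C-α→A 1, C-β→D 3, C-γ→D 8, C-δ→D 1, C-ε→A 2
  freight cost 15, fixed 8 → total 23.
Compare {C, D}: freight cost 15 + fixed 12 = 27.
Compare {B, D}: freight cost 19 + fixed 10 = 29.
Compare {A, B, D}: freight cost 15 + fixed 14 = 29.
All other subsets cost ≥ 27. Minimum total cost: 23.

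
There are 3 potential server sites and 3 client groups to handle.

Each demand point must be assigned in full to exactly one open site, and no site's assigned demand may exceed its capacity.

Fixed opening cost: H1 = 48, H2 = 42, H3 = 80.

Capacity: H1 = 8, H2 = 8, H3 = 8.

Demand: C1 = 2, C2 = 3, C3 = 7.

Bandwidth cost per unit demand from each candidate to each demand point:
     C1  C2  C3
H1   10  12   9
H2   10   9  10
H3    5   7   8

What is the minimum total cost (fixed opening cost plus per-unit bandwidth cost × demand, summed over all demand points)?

200

Open {H1, H2}; cheapest assignment that respects the capacities:
  H1 (cap 8, load 7): C3 — cost 7×9 = 63
  H2 (cap 8, load 5): C1, C2 — cost 2×10 + 3×9 = 47
  Shipping 110, fixed 90 → total 200.
  Any other capacity-feasible assignment to {H1, H2} ships for at least 110.
Compare {H1, H3}: its best feasible assignment gives total 222.
Compare {H2, H3}: its best feasible assignment gives total 223.
Every other set of open sites that can feasibly serve all demand totals ≥ 222 even under its best assignment. Minimum: 200.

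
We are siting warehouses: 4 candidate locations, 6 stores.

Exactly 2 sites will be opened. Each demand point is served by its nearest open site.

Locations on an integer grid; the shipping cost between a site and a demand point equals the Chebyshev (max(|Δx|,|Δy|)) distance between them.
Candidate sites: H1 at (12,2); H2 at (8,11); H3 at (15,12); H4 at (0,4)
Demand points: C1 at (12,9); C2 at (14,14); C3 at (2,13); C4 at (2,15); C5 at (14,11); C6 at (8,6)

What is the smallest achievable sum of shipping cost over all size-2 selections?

23

Open {H2, H3}.
  C1→H3 3, C2→H3 2, C3→H2 6, C4→H2 6, C5→H3 1, C6→H2 5  ⇒ total 23.
Compare {H1, H2}: total 32.
Compare {H2, H4}: total 33.
No size-2 selection does better; minimum is 23.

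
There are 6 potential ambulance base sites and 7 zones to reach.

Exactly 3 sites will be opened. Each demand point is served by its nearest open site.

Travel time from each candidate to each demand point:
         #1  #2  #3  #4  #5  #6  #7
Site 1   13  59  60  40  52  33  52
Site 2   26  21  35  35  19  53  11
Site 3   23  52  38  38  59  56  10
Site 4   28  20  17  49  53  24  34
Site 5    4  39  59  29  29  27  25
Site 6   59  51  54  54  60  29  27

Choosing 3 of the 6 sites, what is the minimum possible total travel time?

124

Open {Site 2, Site 4, Site 5}.
  #1→Site 5 4, #2→Site 4 20, #3→Site 4 17, #4→Site 5 29, #5→Site 2 19, #6→Site 4 24, #7→Site 2 11  ⇒ total 124.
Compare {Site 3, Site 4, Site 5}: total 133.
Compare {Site 1, Site 2, Site 4}: total 139.
No size-3 selection does better; minimum is 124.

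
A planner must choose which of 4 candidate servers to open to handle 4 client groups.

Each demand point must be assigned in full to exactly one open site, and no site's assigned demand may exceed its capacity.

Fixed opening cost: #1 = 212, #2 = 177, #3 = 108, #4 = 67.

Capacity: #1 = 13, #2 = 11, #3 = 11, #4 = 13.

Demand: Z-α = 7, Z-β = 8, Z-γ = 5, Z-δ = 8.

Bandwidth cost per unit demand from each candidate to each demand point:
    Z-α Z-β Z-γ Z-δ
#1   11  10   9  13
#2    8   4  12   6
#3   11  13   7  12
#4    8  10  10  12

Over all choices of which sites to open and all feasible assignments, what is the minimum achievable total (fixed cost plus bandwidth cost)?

Open {#2, #3, #4}; cheapest assignment that respects the capacities:
  #2 (cap 11, load 8): Z-β — cost 8×4 = 32
  #3 (cap 11, load 8): Z-δ — cost 8×12 = 96
  #4 (cap 13, load 12): Z-α, Z-γ — cost 7×8 + 5×10 = 106
  Shipping 234, fixed 352 → total 586.
  Any other capacity-feasible assignment to {#2, #3, #4} ships for at least 234.
Compare {#1, #3, #4}: its best feasible assignment gives total 664.
Compare {#1, #2, #4}: its best feasible assignment gives total 685.
Every other set of open sites that can feasibly serve all demand totals ≥ 664 even under its best assignment. Minimum: 586.

586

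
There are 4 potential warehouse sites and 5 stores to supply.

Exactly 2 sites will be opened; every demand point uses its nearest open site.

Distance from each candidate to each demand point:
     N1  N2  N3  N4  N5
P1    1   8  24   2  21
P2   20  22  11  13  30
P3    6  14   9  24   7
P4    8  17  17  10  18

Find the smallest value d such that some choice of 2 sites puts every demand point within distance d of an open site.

Open {P1, P3}.
  Farthest demand point is N3 at distance 9 (to P3); all others are ≤ 9.
With {P2, P3} the worst case is 14.
With {P3, P4} the worst case is 14.
No size-2 selection achieves below 9.

9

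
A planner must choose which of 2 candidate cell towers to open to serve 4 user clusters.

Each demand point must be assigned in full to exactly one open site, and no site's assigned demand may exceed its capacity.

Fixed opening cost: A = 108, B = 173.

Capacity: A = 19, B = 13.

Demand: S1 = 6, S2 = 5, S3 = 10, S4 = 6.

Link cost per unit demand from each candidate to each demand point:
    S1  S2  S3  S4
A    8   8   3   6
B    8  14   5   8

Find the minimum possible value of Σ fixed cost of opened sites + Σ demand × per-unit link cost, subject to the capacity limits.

Open {A, B}; cheapest assignment that respects the capacities:
  A (cap 19, load 15): S2, S3 — cost 5×8 + 10×3 = 70
  B (cap 13, load 12): S1, S4 — cost 6×8 + 6×8 = 96
  Shipping 166, fixed 281 → total 447.
  Any other capacity-feasible assignment to {A, B} ships for at least 166.
Total demand is 27 and no other set of sites has combined capacity ≥ 27, so {A, B} is the only feasible choice of open sites. Minimum: 447.

447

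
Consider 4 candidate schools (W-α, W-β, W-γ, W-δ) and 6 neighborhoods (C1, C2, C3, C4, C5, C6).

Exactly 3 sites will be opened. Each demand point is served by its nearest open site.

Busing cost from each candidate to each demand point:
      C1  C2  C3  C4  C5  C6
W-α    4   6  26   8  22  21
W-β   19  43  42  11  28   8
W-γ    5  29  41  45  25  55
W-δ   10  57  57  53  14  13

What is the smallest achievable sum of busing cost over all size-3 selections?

Open {W-α, W-β, W-δ}.
  C1→W-α 4, C2→W-α 6, C3→W-α 26, C4→W-α 8, C5→W-δ 14, C6→W-β 8  ⇒ total 66.
Compare {W-α, W-γ, W-δ}: total 71.
Compare {W-α, W-β, W-γ}: total 74.
No size-3 selection does better; minimum is 66.

66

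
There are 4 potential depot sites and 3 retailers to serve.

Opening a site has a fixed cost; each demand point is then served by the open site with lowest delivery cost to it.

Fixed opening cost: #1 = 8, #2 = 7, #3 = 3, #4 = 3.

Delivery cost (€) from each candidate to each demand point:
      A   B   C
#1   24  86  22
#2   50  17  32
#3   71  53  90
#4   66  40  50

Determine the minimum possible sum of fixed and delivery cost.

Open {#1, #2}: assign each demand point to its cheapest open site.
  A→#1 24, B→#2 17, C→#1 22
  delivery cost 63, fixed 15 → total 78.
Compare {#1, #2, #3}: delivery cost 63 + fixed 18 = 81.
Compare {#1, #2, #4}: delivery cost 63 + fixed 18 = 81.
Compare {#1, #2, #3, #4}: delivery cost 63 + fixed 21 = 84.
All other subsets cost ≥ 81. Minimum total cost: 78.

78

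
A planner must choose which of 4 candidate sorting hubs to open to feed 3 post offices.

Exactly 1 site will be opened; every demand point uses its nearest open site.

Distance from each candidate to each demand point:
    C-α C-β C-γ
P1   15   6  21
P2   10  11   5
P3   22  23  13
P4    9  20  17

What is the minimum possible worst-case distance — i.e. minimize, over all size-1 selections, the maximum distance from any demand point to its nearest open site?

Open {P2}.
  Farthest demand point is C-β at distance 11 (to P2); all others are ≤ 11.
With {P4} the worst case is 20.
With {P1} the worst case is 21.
No size-1 selection achieves below 11.

11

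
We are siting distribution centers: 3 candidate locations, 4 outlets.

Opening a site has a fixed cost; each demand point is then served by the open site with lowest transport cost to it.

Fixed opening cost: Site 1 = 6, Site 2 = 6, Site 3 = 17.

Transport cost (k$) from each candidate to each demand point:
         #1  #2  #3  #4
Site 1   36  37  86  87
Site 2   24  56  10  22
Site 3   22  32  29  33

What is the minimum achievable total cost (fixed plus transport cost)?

Open {Site 1, Site 2}: assign each demand point to its cheapest open site.
  #1→Site 2 24, #2→Site 1 37, #3→Site 2 10, #4→Site 2 22
  transport cost 93, fixed 12 → total 105.
Compare {Site 2, Site 3}: transport cost 86 + fixed 23 = 109.
Compare {Site 1, Site 2, Site 3}: transport cost 86 + fixed 29 = 115.
Compare {Site 2}: transport cost 112 + fixed 6 = 118.
All other subsets cost ≥ 109. Minimum total cost: 105.

105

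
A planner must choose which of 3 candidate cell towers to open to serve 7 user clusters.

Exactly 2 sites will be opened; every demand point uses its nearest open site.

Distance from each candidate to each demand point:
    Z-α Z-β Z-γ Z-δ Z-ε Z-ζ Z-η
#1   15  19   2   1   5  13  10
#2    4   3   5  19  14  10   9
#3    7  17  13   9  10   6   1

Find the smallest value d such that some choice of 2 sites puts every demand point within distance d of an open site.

10

Open {#1, #2}.
  Farthest demand point is Z-ζ at distance 10 (to #2); all others are ≤ 10.
With {#2, #3} the worst case is 10.
With {#1, #3} the worst case is 17.
No size-2 selection achieves below 10.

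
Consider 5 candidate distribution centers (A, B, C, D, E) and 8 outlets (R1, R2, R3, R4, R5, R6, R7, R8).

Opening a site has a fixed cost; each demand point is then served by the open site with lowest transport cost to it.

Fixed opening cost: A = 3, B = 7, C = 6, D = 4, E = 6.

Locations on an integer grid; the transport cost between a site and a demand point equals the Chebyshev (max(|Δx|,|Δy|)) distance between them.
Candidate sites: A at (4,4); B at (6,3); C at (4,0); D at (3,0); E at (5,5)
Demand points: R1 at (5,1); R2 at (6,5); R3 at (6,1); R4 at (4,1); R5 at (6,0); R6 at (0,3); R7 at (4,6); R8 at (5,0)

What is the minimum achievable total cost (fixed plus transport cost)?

Open {A, C}: assign each demand point to its cheapest open site.
  R1→C 1, R2→A 2, R3→C 2, R4→C 1, R5→C 2, R6→A 4, R7→A 2, R8→C 1
  transport cost 15, fixed 9 → total 24.
Compare {A, D}: transport cost 18 + fixed 7 = 25.
Compare {C, E}: transport cost 13 + fixed 12 = 25.
Compare {D, E}: transport cost 16 + fixed 10 = 26.
All other subsets cost ≥ 25. Minimum total cost: 24.

24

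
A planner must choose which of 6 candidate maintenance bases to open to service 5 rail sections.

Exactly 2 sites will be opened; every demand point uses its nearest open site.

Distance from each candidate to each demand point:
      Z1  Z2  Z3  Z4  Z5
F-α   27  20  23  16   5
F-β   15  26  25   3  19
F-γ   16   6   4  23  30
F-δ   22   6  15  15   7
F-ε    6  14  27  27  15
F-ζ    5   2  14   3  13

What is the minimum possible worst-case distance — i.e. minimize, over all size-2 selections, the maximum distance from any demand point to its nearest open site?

Open {F-γ, F-ζ}.
  Farthest demand point is Z5 at distance 13 (to F-ζ); all others are ≤ 13.
With {F-α, F-ζ} the worst case is 14.
With {F-β, F-ζ} the worst case is 14.
No size-2 selection achieves below 13.

13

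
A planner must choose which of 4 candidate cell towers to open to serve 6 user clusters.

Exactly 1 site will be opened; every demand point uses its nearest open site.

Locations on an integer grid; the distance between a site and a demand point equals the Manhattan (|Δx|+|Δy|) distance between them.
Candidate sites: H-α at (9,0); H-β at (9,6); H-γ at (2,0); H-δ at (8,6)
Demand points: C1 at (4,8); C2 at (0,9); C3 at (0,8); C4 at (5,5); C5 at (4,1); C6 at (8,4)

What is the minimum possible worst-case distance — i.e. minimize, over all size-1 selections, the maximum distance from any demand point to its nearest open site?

11

Open {H-γ}.
  Farthest demand point is C2 at distance 11 (to H-γ); all others are ≤ 11.
With {H-δ} the worst case is 11.
With {H-β} the worst case is 12.
No size-1 selection achieves below 11.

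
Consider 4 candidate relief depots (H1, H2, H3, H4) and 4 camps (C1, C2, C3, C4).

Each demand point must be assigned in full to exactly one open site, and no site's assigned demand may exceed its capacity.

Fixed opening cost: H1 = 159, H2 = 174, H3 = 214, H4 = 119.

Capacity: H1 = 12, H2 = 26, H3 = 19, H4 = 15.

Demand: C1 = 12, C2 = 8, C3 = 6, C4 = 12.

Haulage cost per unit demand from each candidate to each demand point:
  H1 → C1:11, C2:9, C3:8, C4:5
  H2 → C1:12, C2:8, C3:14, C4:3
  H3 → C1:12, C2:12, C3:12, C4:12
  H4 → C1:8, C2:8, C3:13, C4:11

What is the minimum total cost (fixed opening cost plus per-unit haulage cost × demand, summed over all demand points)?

Open {H2, H4}; cheapest assignment that respects the capacities:
  H2 (cap 26, load 26): C2, C3, C4 — cost 8×8 + 6×14 + 12×3 = 184
  H4 (cap 15, load 12): C1 — cost 12×8 = 96
  Shipping 280, fixed 293 → total 573.
  Any other capacity-feasible assignment to {H2, H4} ships for at least 280.
Compare {H1, H2}: its best feasible assignment gives total 649.
Compare {H1, H2, H4}: its best feasible assignment gives total 696.
Every other set of open sites that can feasibly serve all demand totals ≥ 649 even under its best assignment. Minimum: 573.

573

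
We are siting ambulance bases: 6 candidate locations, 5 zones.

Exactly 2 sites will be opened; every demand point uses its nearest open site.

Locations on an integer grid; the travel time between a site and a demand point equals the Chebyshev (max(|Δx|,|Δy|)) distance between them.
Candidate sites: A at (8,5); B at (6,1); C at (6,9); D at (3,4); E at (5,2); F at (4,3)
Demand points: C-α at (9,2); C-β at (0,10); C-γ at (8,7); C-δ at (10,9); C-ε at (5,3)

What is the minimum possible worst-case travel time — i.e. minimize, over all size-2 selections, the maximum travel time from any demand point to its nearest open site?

Open {A, C}.
  Farthest demand point is C-β at travel time 6 (to C); all others are ≤ 6.
With {A, D} the worst case is 6.
With {B, C} the worst case is 6.
No size-2 selection achieves below 6.

6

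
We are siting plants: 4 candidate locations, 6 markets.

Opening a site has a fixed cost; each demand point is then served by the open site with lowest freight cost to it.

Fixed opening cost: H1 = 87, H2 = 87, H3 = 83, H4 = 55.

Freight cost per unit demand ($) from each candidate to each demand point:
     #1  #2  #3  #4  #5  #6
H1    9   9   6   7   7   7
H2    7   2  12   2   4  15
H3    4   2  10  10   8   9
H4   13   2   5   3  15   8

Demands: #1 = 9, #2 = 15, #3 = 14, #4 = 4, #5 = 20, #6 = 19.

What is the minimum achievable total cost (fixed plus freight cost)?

Open {H2, H4}: assign each demand point to its cheapest open site.
  #1→H2 9×7=63, #2→H2 15×2=30, #3→H4 14×5=70, #4→H2 4×2=8, #5→H2 20×4=80, #6→H4 19×8=152
  freight cost 403, fixed 142 → total 545.
Compare {H1, H2}: freight cost 398 + fixed 174 = 572.
Compare {H3, H4}: freight cost 460 + fixed 138 = 598.
Compare {H2, H3, H4}: freight cost 376 + fixed 225 = 601.
All other subsets cost ≥ 572. Minimum total cost: 545.

545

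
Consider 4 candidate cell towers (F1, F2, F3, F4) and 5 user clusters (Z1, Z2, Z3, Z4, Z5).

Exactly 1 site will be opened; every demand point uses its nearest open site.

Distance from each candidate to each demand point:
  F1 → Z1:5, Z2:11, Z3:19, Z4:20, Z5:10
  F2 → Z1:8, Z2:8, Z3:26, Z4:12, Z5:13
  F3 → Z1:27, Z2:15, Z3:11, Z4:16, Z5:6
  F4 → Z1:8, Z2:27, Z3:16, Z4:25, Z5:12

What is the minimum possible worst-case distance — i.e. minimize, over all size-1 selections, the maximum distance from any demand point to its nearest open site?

Open {F1}.
  Farthest demand point is Z4 at distance 20 (to F1); all others are ≤ 20.
With {F2} the worst case is 26.
With {F3} the worst case is 27.
No size-1 selection achieves below 20.

20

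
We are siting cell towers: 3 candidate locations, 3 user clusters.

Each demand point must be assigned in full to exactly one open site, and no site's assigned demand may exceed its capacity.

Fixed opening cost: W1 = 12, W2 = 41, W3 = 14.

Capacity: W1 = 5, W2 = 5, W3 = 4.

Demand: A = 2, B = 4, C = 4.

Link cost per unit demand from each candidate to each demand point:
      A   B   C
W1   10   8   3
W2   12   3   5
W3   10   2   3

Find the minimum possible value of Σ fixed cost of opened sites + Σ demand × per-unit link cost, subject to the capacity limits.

Open {W1, W2, W3}; cheapest assignment that respects the capacities:
  W1 (cap 5, load 4): C — cost 4×3 = 12
  W2 (cap 5, load 2): A — cost 2×12 = 24
  W3 (cap 4, load 4): B — cost 4×2 = 8
  Shipping 44, fixed 67 → total 111.
  Any other capacity-feasible assignment to {W1, W2, W3} ships for at least 44.
Total demand is 10; every other set of sites either has combined capacity below 10 or cannot fit the demands without splitting one across sites, so {W1, W2, W3} is the only feasible choice of open sites. Minimum: 111.

111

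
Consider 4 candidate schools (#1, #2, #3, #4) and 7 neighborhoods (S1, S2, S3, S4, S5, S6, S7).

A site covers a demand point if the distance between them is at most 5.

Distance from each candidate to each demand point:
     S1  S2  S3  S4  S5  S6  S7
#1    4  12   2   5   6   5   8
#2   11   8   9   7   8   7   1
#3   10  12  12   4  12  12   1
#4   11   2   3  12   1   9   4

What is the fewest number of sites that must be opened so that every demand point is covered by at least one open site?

2

Coverage sets (demand points within 5 of each site):
  #1: {S1, S3, S4, S6}
  #2: {S7}
  #3: {S4, S7}
  #4: {S2, S3, S5, S7}
No single site covers all 7 demand points.
But {#1, #4} covers everything, so the minimum is 2.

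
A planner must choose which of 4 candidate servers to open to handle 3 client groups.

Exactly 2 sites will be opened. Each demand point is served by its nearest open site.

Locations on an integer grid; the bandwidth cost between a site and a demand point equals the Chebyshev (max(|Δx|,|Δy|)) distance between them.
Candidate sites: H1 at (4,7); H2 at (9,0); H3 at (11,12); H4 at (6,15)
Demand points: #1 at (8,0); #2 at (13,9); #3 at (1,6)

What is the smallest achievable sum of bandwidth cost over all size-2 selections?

Open {H2, H3}.
  #1→H2 1, #2→H3 3, #3→H2 8  ⇒ total 12.
Compare {H1, H2}: total 13.
Compare {H1, H3}: total 13.
No size-2 selection does better; minimum is 12.

12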